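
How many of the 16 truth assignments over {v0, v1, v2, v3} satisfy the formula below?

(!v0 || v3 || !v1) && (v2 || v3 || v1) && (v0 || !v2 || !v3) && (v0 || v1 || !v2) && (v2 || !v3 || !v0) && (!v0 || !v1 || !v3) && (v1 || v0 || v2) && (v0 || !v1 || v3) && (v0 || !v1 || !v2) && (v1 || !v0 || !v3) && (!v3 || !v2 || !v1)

There are 2^4 = 16 truth assignments over (v0, v1, v2, v3).
Check each against the 11 clauses (columns in the order v0, v1, v2, v3):
  F F F F  ✗ fails (v2 || v3 || v1)
  F F F T  ✗ fails (v1 || v0 || v2)
  F F T F  ✗ fails (v0 || v1 || !v2)
  F F T T  ✗ fails (v0 || !v2 || !v3)
  F T F F  ✗ fails (v0 || !v1 || v3)
  F T F T  ✓ satisfies all
  F T T F  ✗ fails (v0 || !v1 || v3)
  F T T T  ✗ fails (v0 || !v2 || !v3)
  T F F F  ✗ fails (v2 || v3 || v1)
  T F F T  ✗ fails (v2 || !v3 || !v0)
  T F T F  ✓ satisfies all
  T F T T  ✗ fails (v1 || !v0 || !v3)
  T T F F  ✗ fails (!v0 || v3 || !v1)
  T T F T  ✗ fails (v2 || !v3 || !v0)
  T T T F  ✗ fails (!v0 || v3 || !v1)
  T T T T  ✗ fails (!v0 || !v1 || !v3)
2 of the 16 rows are models.

2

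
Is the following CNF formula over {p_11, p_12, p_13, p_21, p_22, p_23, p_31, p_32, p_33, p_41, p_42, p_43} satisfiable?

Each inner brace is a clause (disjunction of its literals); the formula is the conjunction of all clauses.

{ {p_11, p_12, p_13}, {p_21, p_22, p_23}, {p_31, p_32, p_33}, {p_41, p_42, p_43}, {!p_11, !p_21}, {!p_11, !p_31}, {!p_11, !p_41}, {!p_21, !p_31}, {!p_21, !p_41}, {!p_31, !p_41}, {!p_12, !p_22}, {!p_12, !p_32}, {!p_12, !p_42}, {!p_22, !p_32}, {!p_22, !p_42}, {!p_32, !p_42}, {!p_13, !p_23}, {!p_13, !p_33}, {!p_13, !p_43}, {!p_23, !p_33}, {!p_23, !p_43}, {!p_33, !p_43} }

No

Branch on p_11: set p_11 = false.
Branch on p_12: set p_12 = true.
(!p_22) alone gives p_22 = false.
(!p_32) alone gives p_32 = false.
(!p_42) alone gives p_42 = false.
Branch on p_21: set p_21 = true.
(!p_31) alone gives p_31 = false.
(p_33) alone gives p_33 = true.
(!p_41) alone gives p_41 = false.
(p_43) alone gives p_43 = true.
Now (!p_43) is unsatisfied and unit — conflict.
Backtrack on p_21: now try p_21 = false.
(p_23) alone gives p_23 = true.
(!p_13) alone gives p_13 = false.
(!p_33) alone gives p_33 = false.
(p_31) alone gives p_31 = true.
(!p_41) alone gives p_41 = false.
(p_43) alone gives p_43 = true.
Now (!p_43) is unsatisfied and unit — conflict.
Both values of p_21 lead to a conflict.
Backtrack on p_12: now try p_12 = false.
(p_13) alone gives p_13 = true.
(!p_23) alone gives p_23 = false.
(!p_33) alone gives p_33 = false.
(!p_43) alone gives p_43 = false.
Branch on p_21: set p_21 = true.
(!p_31) alone gives p_31 = false.
(p_32) alone gives p_32 = true.
(!p_41) alone gives p_41 = false.
(p_42) alone gives p_42 = true.
Now (!p_42) is unsatisfied and unit — conflict.
Backtrack on p_21: now try p_21 = false.
(p_22) alone gives p_22 = true.
(!p_32) alone gives p_32 = false.
(p_31) alone gives p_31 = true.
(!p_41) alone gives p_41 = false.
(p_42) alone gives p_42 = true.
Now (!p_42) is unsatisfied and unit — conflict.
Both values of p_21 lead to a conflict.
Both values of p_12 lead to a conflict.
Backtrack on p_11: now try p_11 = true.
(!p_21) alone gives p_21 = false.
(!p_31) alone gives p_31 = false.
(!p_41) alone gives p_41 = false.
Branch on p_22: set p_22 = true.
(!p_12) alone gives p_12 = false.
(!p_32) alone gives p_32 = false.
(p_33) alone gives p_33 = true.
(!p_42) alone gives p_42 = false.
(p_43) alone gives p_43 = true.
Now (!p_43) is unsatisfied and unit — conflict.
Backtrack on p_22: now try p_22 = false.
(p_23) alone gives p_23 = true.
(!p_13) alone gives p_13 = false.
(!p_33) alone gives p_33 = false.
(p_32) alone gives p_32 = true.
(!p_12) alone gives p_12 = false.
(!p_42) alone gives p_42 = false.
(p_43) alone gives p_43 = true.
Now (!p_43) is unsatisfied and unit — conflict.
Both values of p_22 lead to a conflict.
Both values of p_11 lead to a conflict.
No assignment satisfies every clause.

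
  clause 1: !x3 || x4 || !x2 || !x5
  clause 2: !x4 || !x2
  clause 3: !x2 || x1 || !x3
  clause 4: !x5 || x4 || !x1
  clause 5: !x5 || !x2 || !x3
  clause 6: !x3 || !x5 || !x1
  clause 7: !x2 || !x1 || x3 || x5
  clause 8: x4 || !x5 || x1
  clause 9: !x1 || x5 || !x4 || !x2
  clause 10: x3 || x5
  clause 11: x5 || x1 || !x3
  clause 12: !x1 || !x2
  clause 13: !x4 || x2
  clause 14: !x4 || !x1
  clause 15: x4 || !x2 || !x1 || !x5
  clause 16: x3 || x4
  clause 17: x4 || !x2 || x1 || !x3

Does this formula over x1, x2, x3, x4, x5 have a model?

Yes

Case x4 = false:
From the singleton clause (x3), x3 = true.
Case x2 = false:
Case x5 = false:
From the singleton clause (x1), x1 = true.
All clauses are satisfied.
A satisfying assignment: x1=true,  x2=false,  x3=true,  x4=false,  x5=false.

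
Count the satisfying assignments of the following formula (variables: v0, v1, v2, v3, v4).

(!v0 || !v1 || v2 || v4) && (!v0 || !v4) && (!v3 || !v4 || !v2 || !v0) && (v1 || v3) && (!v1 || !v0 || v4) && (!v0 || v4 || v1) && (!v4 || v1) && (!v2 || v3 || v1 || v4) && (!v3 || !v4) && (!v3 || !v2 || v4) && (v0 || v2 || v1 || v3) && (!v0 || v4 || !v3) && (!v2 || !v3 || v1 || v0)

There are 2^5 = 32 truth assignments over (v0, v1, v2, v3, v4).
Split on v4. With v4 = true, the clauses containing v4 are satisfied and !v4 drops from the rest; 2 of the 2^4 = 16 assignments to the other variables satisfy what remains.
With v4 = false, by the same count on the reduced clause set, 4 assignments work.
Total: 2 + 4 = 6.

6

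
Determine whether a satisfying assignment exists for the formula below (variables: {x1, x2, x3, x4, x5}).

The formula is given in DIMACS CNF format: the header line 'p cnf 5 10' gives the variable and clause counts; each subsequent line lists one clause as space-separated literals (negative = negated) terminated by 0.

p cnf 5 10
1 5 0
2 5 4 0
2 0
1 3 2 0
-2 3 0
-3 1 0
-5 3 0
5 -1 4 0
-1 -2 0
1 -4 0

(x2) alone gives x2 = True.
(x3) alone gives x3 = True.
(x1) alone gives x1 = True.
That conflicts with the unit clause (¬x1).
No assignment satisfies every clause.

No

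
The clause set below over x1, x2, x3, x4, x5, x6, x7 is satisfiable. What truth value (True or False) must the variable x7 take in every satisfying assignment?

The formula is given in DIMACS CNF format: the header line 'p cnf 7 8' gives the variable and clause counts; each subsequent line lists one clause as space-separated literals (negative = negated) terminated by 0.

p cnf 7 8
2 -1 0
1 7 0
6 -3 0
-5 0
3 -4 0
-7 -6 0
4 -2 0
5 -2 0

Suppose x7 = False.
The clause (x1) is unit, so x1 = True.
The clause (x2) is unit, so x2 = True.
The clause (¬x5) is unit, so x5 = False.
That conflicts with the unit clause (x5).
So every satisfying assignment has x7 = True.

True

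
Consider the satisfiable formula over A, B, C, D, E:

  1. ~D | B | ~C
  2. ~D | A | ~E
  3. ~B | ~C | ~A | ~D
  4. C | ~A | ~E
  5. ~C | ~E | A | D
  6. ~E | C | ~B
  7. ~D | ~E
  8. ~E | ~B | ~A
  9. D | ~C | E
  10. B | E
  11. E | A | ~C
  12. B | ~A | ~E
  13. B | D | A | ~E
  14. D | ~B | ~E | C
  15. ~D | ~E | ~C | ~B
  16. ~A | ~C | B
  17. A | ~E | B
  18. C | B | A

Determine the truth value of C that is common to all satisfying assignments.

False

Suppose C = 1.
Branch on D: set D = 0.
From the singleton clause (E), E = 1.
From the singleton clause (A), A = 1.
From the singleton clause (~B), B = 0.
Now (B) is unsatisfied and unit — conflict.
That branch fails; take D = 1 instead.
From the singleton clause (B), B = 1.
From the singleton clause (~A), A = 0.
From the singleton clause (~E), E = 0.
Now (E) is unsatisfied and unit — conflict.
Either choice for D ends in contradiction.
So every satisfying assignment has C = False.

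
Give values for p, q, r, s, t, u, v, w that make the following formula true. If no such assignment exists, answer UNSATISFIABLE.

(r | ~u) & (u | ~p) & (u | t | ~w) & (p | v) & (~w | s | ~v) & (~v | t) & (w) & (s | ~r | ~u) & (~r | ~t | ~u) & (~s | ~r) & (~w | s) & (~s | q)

p=0,  q=1,  r=0,  s=1,  t=1,  u=0,  v=1,  w=1

From the singleton clause (w), w = 1.
From the singleton clause (s), s = 1.
From the singleton clause (~r), r = 0.
From the singleton clause (~u), u = 0.
From the singleton clause (~p), p = 0.
From the singleton clause (t), t = 1.
From the singleton clause (v), v = 1.
From the singleton clause (q), q = 1.
Every clause now holds.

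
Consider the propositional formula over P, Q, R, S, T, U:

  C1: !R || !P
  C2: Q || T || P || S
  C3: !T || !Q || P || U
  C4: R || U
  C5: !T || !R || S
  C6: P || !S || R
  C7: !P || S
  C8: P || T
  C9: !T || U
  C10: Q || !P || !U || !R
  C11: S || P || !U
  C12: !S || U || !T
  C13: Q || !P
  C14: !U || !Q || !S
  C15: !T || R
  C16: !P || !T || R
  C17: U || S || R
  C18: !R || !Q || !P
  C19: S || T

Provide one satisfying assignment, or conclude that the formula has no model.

Branch on R: set R = true.
Unit clause (!P) forces P = false.
Unit clause (T) forces T = true.
Unit clause (S) forces S = true.
Unit clause (U) forces U = true.
Unit clause (!Q) forces Q = false.
Every clause now holds.

P=false; Q=false; R=true; S=true; T=true; U=true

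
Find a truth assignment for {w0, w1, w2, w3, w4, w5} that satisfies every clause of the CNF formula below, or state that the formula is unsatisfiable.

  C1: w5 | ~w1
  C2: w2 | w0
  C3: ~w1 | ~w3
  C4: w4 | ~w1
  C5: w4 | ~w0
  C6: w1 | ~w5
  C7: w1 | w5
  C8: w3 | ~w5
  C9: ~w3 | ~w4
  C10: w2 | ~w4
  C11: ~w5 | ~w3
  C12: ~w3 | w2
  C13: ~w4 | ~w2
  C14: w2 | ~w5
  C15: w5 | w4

Suppose w5 = 1.
Unit clause (w1) forces w1 = 1.
Unit clause (~w3) forces w3 = 0.
That conflicts with the unit clause (w3).
So w5 must be the other value — set w5 = 0.
Unit clause (~w1) forces w1 = 0.
That conflicts with the unit clause (w1).
Both values of w5 lead to a conflict.

UNSATISFIABLE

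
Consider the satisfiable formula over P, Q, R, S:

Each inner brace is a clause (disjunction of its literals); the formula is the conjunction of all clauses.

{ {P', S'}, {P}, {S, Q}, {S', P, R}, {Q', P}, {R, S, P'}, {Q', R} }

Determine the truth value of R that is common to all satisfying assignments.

Suppose R = 0.
(P) alone gives P = 1.
(S') alone gives S = 0.
But (S) is also a unit clause — contradiction.
So every satisfying assignment has R = True.

True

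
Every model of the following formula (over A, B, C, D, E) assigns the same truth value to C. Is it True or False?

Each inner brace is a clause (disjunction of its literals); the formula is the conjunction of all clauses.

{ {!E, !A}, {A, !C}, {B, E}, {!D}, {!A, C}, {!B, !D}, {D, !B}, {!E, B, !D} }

False

Suppose C = true.
(A) alone gives A = true.
(!E) alone gives E = false.
(B) alone gives B = true.
(!D) alone gives D = false.
Now (D) is unsatisfied and unit — conflict.
So every satisfying assignment has C = False.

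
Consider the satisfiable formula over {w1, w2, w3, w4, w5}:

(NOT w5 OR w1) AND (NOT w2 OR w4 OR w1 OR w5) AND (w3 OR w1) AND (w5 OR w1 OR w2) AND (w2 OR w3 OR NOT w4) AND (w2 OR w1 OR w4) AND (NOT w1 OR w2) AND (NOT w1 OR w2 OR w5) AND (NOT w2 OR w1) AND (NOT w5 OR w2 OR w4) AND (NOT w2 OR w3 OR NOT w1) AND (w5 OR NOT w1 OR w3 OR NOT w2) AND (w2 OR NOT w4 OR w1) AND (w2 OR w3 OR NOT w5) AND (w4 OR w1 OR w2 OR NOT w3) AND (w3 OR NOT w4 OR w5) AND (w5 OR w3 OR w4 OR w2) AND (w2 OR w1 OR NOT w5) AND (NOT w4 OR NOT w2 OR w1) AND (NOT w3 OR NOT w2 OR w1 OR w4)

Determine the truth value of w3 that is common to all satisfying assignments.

True

Suppose w3 = false.
Unit clause (w1) forces w1 = true.
Unit clause (w2) forces w2 = true.
But (NOT w2) is also a unit clause — contradiction.
So every satisfying assignment has w3 = True.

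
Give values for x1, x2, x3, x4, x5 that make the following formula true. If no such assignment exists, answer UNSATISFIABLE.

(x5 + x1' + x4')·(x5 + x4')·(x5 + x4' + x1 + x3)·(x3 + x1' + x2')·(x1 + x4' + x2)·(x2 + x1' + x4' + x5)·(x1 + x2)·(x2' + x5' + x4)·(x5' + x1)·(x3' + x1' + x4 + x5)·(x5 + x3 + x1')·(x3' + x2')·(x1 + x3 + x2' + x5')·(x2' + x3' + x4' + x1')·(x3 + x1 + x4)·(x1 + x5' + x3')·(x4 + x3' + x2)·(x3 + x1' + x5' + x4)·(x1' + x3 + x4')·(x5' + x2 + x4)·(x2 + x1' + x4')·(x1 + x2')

UNSATISFIABLE

Suppose x5 = 1.
From the singleton clause (x1), x1 = 1.
Suppose x3 = 1.
From the singleton clause (x2'), x2 = 0.
From the singleton clause (x4), x4 = 1.
That conflicts with the unit clause (x4').
That branch fails; take x3 = 0 instead.
From the singleton clause (x2'), x2 = 0.
From the singleton clause (x4), x4 = 1.
That conflicts with the unit clause (x4').
Either choice for x3 ends in contradiction.
That branch fails; take x5 = 0 instead.
From the singleton clause (x4'), x4 = 0.
Suppose x1 = 1.
From the singleton clause (x3'), x3 = 0.
That conflicts with the unit clause (x3).
That branch fails; take x1 = 0 instead.
From the singleton clause (x2), x2 = 1.
That conflicts with the unit clause (x2').
Either choice for x1 ends in contradiction.
Either choice for x5 ends in contradiction.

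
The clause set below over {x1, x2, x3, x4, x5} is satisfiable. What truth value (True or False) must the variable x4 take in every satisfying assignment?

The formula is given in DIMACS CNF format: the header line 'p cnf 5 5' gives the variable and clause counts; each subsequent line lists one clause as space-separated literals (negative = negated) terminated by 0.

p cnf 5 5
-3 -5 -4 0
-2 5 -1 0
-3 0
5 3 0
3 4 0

True

Suppose x4 = False.
The clause (¬x3) is unit, so x3 = False.
That conflicts with the unit clause (x3).
So every satisfying assignment has x4 = True.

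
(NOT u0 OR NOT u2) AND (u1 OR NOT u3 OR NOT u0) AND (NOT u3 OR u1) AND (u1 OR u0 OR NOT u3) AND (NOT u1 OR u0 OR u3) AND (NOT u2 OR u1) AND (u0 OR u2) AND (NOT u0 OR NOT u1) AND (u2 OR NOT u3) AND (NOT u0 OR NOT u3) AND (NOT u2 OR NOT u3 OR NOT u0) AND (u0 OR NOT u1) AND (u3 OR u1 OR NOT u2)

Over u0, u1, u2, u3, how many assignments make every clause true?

There are 2^4 = 16 truth assignments over (u0, u1, u2, u3).
Check each against the 13 clauses (columns in the order u0, u1, u2, u3):
  F F F F  ✗ fails (u0 OR u2)
  F F F T  ✗ fails (NOT u3 OR u1)
  F F T F  ✗ fails (NOT u2 OR u1)
  F F T T  ✗ fails (NOT u3 OR u1)
  F T F F  ✗ fails (NOT u1 OR u0 OR u3)
  F T F T  ✗ fails (u0 OR u2)
  F T T F  ✗ fails (NOT u1 OR u0 OR u3)
  F T T T  ✗ fails (u0 OR NOT u1)
  T F F F  ✓ satisfies all
  T F F T  ✗ fails (u1 OR NOT u3 OR NOT u0)
  T F T F  ✗ fails (NOT u0 OR NOT u2)
  T F T T  ✗ fails (NOT u0 OR NOT u2)
  T T F F  ✗ fails (NOT u0 OR NOT u1)
  T T F T  ✗ fails (NOT u0 OR NOT u1)
  T T T F  ✗ fails (NOT u0 OR NOT u2)
  T T T T  ✗ fails (NOT u0 OR NOT u2)
1 of the 16 rows is a model.

1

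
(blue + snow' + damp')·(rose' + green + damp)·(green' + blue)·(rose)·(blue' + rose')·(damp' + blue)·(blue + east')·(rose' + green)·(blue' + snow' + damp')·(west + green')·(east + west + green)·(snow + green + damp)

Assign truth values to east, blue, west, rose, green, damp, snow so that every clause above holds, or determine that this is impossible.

(rose) alone gives rose = 1.
(blue') alone gives blue = 0.
(green') alone gives green = 0.
Now (green) is unsatisfied and unit — conflict.

UNSATISFIABLE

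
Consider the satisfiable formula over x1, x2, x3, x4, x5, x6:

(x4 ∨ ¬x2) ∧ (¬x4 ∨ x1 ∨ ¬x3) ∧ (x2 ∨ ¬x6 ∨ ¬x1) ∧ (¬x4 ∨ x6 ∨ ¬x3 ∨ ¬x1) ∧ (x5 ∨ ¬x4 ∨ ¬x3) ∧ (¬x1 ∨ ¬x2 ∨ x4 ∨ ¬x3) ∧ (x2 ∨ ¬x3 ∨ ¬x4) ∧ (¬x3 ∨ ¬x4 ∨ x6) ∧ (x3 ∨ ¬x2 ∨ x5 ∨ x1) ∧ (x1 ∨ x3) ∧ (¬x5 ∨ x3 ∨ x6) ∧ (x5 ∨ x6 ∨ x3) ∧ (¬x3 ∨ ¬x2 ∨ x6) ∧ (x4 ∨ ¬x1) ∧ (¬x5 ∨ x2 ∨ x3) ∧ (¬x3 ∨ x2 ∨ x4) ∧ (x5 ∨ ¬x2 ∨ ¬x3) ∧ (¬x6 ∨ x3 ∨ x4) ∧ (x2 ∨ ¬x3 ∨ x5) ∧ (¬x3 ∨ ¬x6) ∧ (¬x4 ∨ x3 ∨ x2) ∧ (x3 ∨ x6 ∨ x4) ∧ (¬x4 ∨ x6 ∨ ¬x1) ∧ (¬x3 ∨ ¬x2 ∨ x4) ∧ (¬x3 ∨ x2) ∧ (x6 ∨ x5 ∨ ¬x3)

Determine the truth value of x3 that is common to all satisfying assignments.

False

Suppose x3 = True.
Unit clause (¬x6) forces x6 = False.
Unit clause (¬x4) forces x4 = False.
Unit clause (¬x2) forces x2 = False.
But (x2) is also a unit clause — contradiction.
So every satisfying assignment has x3 = False.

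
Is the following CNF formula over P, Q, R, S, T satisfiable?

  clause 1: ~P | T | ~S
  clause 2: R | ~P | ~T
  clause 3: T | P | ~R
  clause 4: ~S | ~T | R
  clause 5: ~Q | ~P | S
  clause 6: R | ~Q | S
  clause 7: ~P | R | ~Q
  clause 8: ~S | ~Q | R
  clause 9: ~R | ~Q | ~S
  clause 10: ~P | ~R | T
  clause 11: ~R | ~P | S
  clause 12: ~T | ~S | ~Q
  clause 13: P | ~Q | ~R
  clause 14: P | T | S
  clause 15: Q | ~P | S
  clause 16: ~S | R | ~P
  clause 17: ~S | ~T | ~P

Suppose P = 0.
Suppose T = 1.
Suppose S = 0.
Suppose R = 1.
Unit clause (~Q) forces Q = 0.
All clauses are satisfied.
A satisfying assignment: P: 0,  Q: 0,  R: 1,  S: 0,  T: 1.

Yes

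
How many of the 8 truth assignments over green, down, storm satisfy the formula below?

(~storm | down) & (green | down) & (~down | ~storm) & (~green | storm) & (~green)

1

There are 2^3 = 8 truth assignments over (green, down, storm).
Check each against the 5 clauses (columns in the order green, down, storm):
  F F F  ✗ fails (green | down)
  F F T  ✗ fails (~storm | down)
  F T F  ✓ satisfies all
  F T T  ✗ fails (~down | ~storm)
  T F F  ✗ fails (~green | storm)
  T F T  ✗ fails (~storm | down)
  T T F  ✗ fails (~green | storm)
  T T T  ✗ fails (~down | ~storm)
1 of the 8 rows is a model.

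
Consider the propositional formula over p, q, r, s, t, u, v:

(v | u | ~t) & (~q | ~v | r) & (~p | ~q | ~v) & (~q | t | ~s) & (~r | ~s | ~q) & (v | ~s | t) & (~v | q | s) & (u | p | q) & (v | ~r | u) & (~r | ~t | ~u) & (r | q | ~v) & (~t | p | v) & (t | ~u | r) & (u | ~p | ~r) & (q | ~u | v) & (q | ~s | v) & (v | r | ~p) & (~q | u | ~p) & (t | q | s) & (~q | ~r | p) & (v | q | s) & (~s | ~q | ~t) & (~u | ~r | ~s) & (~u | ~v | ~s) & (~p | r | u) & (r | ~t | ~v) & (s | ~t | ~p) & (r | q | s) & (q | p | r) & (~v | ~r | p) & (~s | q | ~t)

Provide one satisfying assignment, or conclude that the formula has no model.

p: 1,  q: 1,  r: 1,  s: 0,  t: 0,  u: 1,  v: 0

Suppose v = 0.
Suppose u = 1.
Unit clause (q) forces q = 1.
Suppose t = 0.
Unit clause (~s) forces s = 0.
Unit clause (r) forces r = 1.
Unit clause (p) forces p = 1.
This assignment satisfies each clause.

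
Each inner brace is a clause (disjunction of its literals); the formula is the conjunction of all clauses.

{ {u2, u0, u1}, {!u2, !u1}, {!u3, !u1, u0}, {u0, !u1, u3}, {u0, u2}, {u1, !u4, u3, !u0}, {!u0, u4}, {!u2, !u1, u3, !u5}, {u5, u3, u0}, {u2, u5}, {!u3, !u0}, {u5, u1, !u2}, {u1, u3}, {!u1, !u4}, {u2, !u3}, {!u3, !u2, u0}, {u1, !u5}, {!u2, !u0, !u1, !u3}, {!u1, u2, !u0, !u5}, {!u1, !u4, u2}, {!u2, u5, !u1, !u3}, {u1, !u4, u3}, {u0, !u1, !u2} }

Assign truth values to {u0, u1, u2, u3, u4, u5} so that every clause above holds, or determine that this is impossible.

Try u2 = false.
The clause (u0) is unit, so u0 = true.
The clause (u4) is unit, so u4 = true.
The clause (u5) is unit, so u5 = true.
The clause (!u3) is unit, so u3 = false.
The clause (u1) is unit, so u1 = true.
That conflicts with the unit clause (!u1).
So u2 must be the other value — set u2 = true.
The clause (!u1) is unit, so u1 = false.
The clause (u5) is unit, so u5 = true.
That conflicts with the unit clause (!u5).
Neither u2 = true nor u2 = false works.

UNSATISFIABLE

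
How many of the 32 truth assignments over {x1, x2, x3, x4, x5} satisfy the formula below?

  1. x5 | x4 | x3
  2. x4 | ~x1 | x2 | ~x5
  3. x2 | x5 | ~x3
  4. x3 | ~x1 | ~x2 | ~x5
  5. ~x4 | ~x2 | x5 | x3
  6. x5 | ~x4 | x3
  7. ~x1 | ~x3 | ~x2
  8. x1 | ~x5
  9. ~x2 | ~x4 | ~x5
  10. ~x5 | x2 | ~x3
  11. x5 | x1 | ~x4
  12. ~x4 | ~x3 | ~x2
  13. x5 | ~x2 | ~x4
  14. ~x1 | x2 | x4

There are 2^5 = 32 truth assignments over (x1, x2, x3, x4, x5).
Split on x3. With x3 = 1, the clauses containing x3 are satisfied and ~x3 drops from the rest; 1 of the 2^4 = 16 assignments to the other variables satisfy what remains.
With x3 = 0, by the same count on the reduced clause set, 1 assignment works.
(One model: x1=F, x2=T, x3=T, x4=F, x5=F.)
Total: 1 + 1 = 2.

2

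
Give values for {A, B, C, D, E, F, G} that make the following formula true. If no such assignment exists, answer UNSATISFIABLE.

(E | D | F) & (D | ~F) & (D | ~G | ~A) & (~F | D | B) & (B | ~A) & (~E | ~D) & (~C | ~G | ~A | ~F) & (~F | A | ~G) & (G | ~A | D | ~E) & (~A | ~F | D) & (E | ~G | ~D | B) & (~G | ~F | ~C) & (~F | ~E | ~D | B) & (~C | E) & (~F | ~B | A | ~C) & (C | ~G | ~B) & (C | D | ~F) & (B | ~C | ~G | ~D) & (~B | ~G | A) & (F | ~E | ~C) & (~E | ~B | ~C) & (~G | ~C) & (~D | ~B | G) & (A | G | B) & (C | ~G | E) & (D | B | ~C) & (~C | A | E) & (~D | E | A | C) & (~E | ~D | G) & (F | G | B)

Suppose D = 0.
Unit clause (~F) forces F = 0.
Unit clause (E) forces E = 1.
Unit clause (~C) forces C = 0.
Suppose G = 0.
Unit clause (~A) forces A = 0.
Unit clause (B) forces B = 1.
All clauses are satisfied.

A ↦ 0, B ↦ 1, C ↦ 0, D ↦ 0, E ↦ 1, F ↦ 0, G ↦ 0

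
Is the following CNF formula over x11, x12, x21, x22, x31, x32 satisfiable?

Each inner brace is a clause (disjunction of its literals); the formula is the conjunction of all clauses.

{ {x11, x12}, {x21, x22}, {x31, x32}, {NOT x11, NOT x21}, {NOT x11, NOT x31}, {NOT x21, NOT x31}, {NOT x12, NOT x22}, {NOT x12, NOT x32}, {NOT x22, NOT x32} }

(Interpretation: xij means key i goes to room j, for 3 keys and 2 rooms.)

Branch on x11: set x11 = true.
The clause (NOT x21) is unit, so x21 = false.
The clause (x22) is unit, so x22 = true.
The clause (NOT x31) is unit, so x31 = false.
The clause (x32) is unit, so x32 = true.
That conflicts with the unit clause (NOT x32).
Backtrack on x11: now try x11 = false.
The clause (x12) is unit, so x12 = true.
The clause (NOT x22) is unit, so x22 = false.
The clause (x21) is unit, so x21 = true.
The clause (NOT x31) is unit, so x31 = false.
The clause (x32) is unit, so x32 = true.
That conflicts with the unit clause (NOT x32).
Neither x11 = true nor x11 = false works.
No assignment satisfies every clause.

No, unsatisfiable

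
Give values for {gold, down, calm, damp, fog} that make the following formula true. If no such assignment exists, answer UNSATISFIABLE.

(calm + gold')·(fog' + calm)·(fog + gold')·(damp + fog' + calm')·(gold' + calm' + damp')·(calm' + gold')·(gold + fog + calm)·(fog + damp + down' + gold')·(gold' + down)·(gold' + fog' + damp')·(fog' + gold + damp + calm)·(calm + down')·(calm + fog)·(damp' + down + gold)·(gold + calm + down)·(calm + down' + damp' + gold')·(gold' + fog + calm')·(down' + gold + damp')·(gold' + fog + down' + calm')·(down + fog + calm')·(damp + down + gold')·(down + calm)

gold: 0, down: 1, calm: 1, damp: 0, fog: 0

Try calm = 1.
The clause (gold') is unit, so gold = 0.
Try damp = 0.
The clause (fog') is unit, so fog = 0.
The clause (down) is unit, so down = 1.
This assignment satisfies each clause.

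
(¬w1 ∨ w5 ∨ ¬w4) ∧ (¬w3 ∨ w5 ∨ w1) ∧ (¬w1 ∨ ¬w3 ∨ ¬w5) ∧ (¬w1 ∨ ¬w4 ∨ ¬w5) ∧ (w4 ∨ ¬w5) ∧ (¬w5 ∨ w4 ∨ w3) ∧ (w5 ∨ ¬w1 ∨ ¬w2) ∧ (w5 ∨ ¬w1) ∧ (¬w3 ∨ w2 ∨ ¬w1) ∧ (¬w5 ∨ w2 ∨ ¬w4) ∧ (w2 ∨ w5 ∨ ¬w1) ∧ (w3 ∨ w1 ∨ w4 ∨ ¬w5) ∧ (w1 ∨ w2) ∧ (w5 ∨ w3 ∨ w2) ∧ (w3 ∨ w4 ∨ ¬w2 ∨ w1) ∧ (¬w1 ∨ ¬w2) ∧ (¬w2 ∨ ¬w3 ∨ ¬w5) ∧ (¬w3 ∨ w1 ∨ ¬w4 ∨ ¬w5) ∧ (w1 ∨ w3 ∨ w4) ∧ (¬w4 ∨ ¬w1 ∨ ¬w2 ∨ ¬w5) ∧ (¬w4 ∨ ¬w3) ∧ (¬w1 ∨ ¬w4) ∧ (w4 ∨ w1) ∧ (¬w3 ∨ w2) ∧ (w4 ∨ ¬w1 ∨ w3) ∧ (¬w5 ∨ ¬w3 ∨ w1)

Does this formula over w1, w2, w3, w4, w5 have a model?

Yes, satisfiable

Case w4 = True:
Unit clause (¬w3) forces w3 = False.
Unit clause (¬w1) forces w1 = False.
Unit clause (w2) forces w2 = True.
No clause remains; w5 is free.
A satisfying assignment: w1: False, w2: True, w3: False, w4: True, w5: False.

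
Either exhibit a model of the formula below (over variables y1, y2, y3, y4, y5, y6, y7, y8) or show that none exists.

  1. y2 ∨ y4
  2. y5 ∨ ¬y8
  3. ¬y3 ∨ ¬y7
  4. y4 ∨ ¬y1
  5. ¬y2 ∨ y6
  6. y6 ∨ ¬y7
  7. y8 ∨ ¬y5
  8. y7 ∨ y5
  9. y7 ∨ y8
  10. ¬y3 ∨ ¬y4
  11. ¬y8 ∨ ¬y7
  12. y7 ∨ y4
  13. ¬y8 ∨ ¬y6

y1: False,  y2: False,  y3: False,  y4: True,  y5: False,  y6: True,  y7: True,  y8: False

Branch on y2: set y2 = False.
(y4) alone gives y4 = True.
(¬y3) alone gives y3 = False.
Branch on y5: set y5 = False.
(¬y8) alone gives y8 = False.
(y7) alone gives y7 = True.
(y6) alone gives y6 = True.
Every clause is now satisfied; y1 is unconstrained.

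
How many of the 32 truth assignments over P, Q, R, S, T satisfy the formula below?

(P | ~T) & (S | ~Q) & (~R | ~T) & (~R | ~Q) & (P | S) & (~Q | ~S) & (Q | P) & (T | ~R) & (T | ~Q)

4

There are 2^5 = 32 truth assignments over (P, Q, R, S, T).
Split on Q. With Q = 1, the clauses containing Q are satisfied and ~Q drops from the rest; 0 of the 2^4 = 16 assignments to the other variables satisfy what remains.
With Q = 0, by the same count on the reduced clause set, 4 assignments work.
(One model: P=T, Q=F, R=F, S=F, T=F.)
Total: 0 + 4 = 4.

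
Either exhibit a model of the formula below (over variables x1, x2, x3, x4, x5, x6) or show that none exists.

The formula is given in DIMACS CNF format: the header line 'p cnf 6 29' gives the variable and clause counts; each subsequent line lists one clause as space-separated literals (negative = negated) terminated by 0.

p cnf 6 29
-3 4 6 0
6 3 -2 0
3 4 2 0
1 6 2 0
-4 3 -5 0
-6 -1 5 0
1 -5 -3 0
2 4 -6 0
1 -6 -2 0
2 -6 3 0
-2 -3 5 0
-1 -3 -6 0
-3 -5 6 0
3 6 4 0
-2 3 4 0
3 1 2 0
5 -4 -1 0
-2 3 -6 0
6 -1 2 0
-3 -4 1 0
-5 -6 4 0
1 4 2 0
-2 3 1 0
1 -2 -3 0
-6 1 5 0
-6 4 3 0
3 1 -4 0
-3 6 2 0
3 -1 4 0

Case x3 = False:
Case x6 = True:
(x2) alone gives x2 = True.
That conflicts with the unit clause (¬x2).
So x6 must be the other value — set x6 = False.
(¬x2) alone gives x2 = False.
(x4) alone gives x4 = True.
(x1) alone gives x1 = True.
That conflicts with the unit clause (¬x1).
Either choice for x6 ends in contradiction.
So x3 must be the other value — set x3 = True.
Case x4 = True:
(x1) alone gives x1 = True.
(¬x6) alone gives x6 = False.
(¬x5) alone gives x5 = False.
That conflicts with the unit clause (x5).
So x4 must be the other value — set x4 = False.
(x6) alone gives x6 = True.
(x2) alone gives x2 = True.
(x1) alone gives x1 = True.
That conflicts with the unit clause (¬x1).
Either choice for x4 ends in contradiction.
Either choice for x3 ends in contradiction.

UNSATISFIABLE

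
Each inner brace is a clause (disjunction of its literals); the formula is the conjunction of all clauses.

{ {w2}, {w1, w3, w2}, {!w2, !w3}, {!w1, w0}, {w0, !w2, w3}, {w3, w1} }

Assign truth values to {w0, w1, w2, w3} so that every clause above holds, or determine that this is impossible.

w0 ↦ true; w1 ↦ true; w2 ↦ true; w3 ↦ false

From the singleton clause (w2), w2 = true.
From the singleton clause (!w3), w3 = false.
From the singleton clause (w0), w0 = true.
From the singleton clause (w1), w1 = true.
Every clause now holds.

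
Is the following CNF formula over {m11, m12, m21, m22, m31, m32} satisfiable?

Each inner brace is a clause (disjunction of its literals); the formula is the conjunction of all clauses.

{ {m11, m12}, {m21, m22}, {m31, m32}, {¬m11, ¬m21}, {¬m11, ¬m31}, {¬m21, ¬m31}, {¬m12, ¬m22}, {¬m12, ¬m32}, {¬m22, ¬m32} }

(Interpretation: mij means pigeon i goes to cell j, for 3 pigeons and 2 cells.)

Suppose m11 = True.
The clause (¬m21) is unit, so m21 = False.
The clause (m22) is unit, so m22 = True.
The clause (¬m31) is unit, so m31 = False.
The clause (m32) is unit, so m32 = True.
That conflicts with the unit clause (¬m32).
That branch fails; take m11 = False instead.
The clause (m12) is unit, so m12 = True.
The clause (¬m22) is unit, so m22 = False.
The clause (m21) is unit, so m21 = True.
The clause (¬m31) is unit, so m31 = False.
The clause (m32) is unit, so m32 = True.
That conflicts with the unit clause (¬m32).
Both values of m11 lead to a conflict.
No assignment satisfies every clause.

No, unsatisfiable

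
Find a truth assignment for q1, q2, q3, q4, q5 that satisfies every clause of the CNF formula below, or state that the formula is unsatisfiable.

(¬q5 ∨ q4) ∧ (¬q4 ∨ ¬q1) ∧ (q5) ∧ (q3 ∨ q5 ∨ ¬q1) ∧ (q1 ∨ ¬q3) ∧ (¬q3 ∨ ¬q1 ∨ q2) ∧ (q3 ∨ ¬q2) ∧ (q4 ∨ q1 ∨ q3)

q1: False,  q2: False,  q3: False,  q4: True,  q5: True

From the singleton clause (q5), q5 = True.
From the singleton clause (q4), q4 = True.
From the singleton clause (¬q1), q1 = False.
From the singleton clause (¬q3), q3 = False.
From the singleton clause (¬q2), q2 = False.
Every clause now holds.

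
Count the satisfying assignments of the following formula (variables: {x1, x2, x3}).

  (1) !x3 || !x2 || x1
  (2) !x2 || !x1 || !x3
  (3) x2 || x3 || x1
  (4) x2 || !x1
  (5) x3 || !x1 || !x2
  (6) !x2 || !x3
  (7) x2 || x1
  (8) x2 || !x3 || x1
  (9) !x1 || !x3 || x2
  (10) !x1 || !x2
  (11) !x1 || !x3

1

There are 2^3 = 8 truth assignments over (x1, x2, x3).
Check each against the 11 clauses (columns in the order x1, x2, x3):
  F F F  ✗ fails (x2 || x3 || x1)
  F F T  ✗ fails (x2 || x1)
  F T F  ✓ satisfies all
  F T T  ✗ fails (!x3 || !x2 || x1)
  T F F  ✗ fails (x2 || !x1)
  T F T  ✗ fails (x2 || !x1)
  T T F  ✗ fails (x3 || !x1 || !x2)
  T T T  ✗ fails (!x2 || !x1 || !x3)
1 of the 8 rows is a model.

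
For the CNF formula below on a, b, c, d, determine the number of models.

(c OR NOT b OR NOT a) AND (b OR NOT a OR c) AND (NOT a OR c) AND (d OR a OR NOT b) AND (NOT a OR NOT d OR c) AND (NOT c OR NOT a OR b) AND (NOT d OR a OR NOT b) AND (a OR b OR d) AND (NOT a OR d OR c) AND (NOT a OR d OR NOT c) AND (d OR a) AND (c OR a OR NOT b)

3

There are 2^4 = 16 truth assignments over (a, b, c, d).
Check each against the 12 clauses (columns in the order a, b, c, d):
  F F F F  ✗ fails (a OR b OR d)
  F F F T  ✓ satisfies all
  F F T F  ✗ fails (a OR b OR d)
  F F T T  ✓ satisfies all
  F T F F  ✗ fails (d OR a OR NOT b)
  F T F T  ✗ fails (NOT d OR a OR NOT b)
  F T T F  ✗ fails (d OR a OR NOT b)
  F T T T  ✗ fails (NOT d OR a OR NOT b)
  T F F F  ✗ fails (b OR NOT a OR c)
  T F F T  ✗ fails (b OR NOT a OR c)
  T F T F  ✗ fails (NOT c OR NOT a OR b)
  T F T T  ✗ fails (NOT c OR NOT a OR b)
  T T F F  ✗ fails (c OR NOT b OR NOT a)
  T T F T  ✗ fails (c OR NOT b OR NOT a)
  T T T F  ✗ fails (NOT a OR d OR NOT c)
  T T T T  ✓ satisfies all
3 of the 16 rows are models.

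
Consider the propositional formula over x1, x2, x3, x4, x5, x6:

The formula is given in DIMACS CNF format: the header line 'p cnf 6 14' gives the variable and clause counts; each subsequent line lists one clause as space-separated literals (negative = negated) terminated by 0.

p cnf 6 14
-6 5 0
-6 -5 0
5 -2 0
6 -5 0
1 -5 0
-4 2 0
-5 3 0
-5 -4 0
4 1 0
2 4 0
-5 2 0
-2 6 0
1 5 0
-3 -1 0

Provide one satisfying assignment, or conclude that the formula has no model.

UNSATISFIABLE

Try x6 = False.
The clause (¬x5) is unit, so x5 = False.
The clause (¬x2) is unit, so x2 = False.
The clause (¬x4) is unit, so x4 = False.
But (x4) is also a unit clause — contradiction.
So x6 must be the other value — set x6 = True.
The clause (x5) is unit, so x5 = True.
But (¬x5) is also a unit clause — contradiction.
Either choice for x6 ends in contradiction.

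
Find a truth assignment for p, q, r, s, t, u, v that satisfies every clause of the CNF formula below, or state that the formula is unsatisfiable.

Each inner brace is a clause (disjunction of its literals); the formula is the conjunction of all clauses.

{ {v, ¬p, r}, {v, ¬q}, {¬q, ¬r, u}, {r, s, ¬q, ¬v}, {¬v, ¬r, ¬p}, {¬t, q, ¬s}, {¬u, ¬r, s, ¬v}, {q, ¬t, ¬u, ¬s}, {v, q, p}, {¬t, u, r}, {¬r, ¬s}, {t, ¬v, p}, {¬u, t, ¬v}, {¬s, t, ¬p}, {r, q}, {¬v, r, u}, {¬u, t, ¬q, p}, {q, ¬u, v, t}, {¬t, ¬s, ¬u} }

p ↦ False,  q ↦ False,  r ↦ True,  s ↦ False,  t ↦ True,  u ↦ False,  v ↦ True

Suppose v = True.
Suppose r = True.
The clause (¬p) is unit, so p = False.
The clause (¬s) is unit, so s = False.
The clause (¬u) is unit, so u = False.
The clause (¬q) is unit, so q = False.
The clause (t) is unit, so t = True.
All clauses are satisfied.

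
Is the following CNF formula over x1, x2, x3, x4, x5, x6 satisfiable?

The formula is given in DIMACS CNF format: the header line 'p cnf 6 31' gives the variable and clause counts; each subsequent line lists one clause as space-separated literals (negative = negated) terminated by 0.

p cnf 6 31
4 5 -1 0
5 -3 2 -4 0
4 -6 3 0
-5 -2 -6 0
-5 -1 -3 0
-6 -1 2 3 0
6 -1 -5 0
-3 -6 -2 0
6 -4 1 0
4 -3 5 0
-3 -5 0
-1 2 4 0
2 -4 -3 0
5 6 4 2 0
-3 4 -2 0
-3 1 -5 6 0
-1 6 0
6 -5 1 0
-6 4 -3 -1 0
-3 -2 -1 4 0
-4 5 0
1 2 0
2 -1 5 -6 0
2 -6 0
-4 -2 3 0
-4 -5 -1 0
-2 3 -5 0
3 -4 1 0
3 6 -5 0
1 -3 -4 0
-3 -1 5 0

Yes, satisfiable

Branch on x3: set x3 = False.
Branch on x4: set x4 = False.
Unit clause (¬x6) forces x6 = False.
Unit clause (¬x1) forces x1 = False.
Unit clause (¬x5) forces x5 = False.
Unit clause (x2) forces x2 = True.
Every clause now holds.
A satisfying assignment: x1=False, x2=True, x3=False, x4=False, x5=False, x6=False.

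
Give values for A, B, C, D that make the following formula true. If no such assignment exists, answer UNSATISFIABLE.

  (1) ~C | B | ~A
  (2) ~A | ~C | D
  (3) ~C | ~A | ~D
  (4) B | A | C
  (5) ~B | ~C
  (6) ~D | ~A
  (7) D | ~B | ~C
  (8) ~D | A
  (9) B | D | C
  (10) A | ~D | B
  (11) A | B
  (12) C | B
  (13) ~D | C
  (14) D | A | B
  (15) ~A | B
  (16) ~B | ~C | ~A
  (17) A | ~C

Branch on B: set B = 1.
(~C) alone gives C = 0.
(~D) alone gives D = 0.
All clauses hold; A can take either value.

A ↦ 1, B ↦ 1, C ↦ 0, D ↦ 0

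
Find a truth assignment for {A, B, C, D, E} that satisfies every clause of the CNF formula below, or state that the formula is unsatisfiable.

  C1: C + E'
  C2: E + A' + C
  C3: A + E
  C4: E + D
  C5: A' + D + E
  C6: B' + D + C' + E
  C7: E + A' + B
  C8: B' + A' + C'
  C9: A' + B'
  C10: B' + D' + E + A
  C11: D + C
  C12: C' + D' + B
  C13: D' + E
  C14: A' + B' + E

Try C = 1.
Try A = 1.
(B') alone gives B = 0.
(E) alone gives E = 1.
(D') alone gives D = 0.
This assignment satisfies each clause.

A=1,  B=0,  C=1,  D=0,  E=1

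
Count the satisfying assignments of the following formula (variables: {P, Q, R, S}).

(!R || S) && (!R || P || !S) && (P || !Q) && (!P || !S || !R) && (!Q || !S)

5

There are 2^4 = 16 truth assignments over (P, Q, R, S).
Check each against the 5 clauses (columns in the order P, Q, R, S):
  F F F F  ✓ satisfies all
  F F F T  ✓ satisfies all
  F F T F  ✗ fails (!R || S)
  F F T T  ✗ fails (!R || P || !S)
  F T F F  ✗ fails (P || !Q)
  F T F T  ✗ fails (P || !Q)
  F T T F  ✗ fails (!R || S)
  F T T T  ✗ fails (!R || P || !S)
  T F F F  ✓ satisfies all
  T F F T  ✓ satisfies all
  T F T F  ✗ fails (!R || S)
  T F T T  ✗ fails (!P || !S || !R)
  T T F F  ✓ satisfies all
  T T F T  ✗ fails (!Q || !S)
  T T T F  ✗ fails (!R || S)
  T T T T  ✗ fails (!P || !S || !R)
5 of the 16 rows are models.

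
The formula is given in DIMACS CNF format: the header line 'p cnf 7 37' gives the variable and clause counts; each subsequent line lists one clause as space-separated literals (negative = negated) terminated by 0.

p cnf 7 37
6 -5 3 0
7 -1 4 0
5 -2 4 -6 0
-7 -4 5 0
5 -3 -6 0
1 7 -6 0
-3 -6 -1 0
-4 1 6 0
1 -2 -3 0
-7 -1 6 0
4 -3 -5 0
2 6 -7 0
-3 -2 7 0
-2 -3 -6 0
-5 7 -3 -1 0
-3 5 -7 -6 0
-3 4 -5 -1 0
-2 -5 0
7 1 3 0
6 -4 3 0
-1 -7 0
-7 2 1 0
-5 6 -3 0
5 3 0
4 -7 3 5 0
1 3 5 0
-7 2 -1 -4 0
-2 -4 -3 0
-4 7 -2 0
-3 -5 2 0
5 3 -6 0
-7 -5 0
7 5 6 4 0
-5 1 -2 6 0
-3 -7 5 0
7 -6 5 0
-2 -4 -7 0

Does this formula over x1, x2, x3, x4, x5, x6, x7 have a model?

Yes, satisfiable

Suppose x2 = False.
Suppose x6 = True.
Suppose x5 = True.
The clause (¬x3) is unit, so x3 = False.
The clause (¬x7) is unit, so x7 = False.
The clause (x1) is unit, so x1 = True.
The clause (x4) is unit, so x4 = True.
All clauses are satisfied.
A satisfying assignment: x1: True; x2: False; x3: False; x4: True; x5: True; x6: True; x7: False.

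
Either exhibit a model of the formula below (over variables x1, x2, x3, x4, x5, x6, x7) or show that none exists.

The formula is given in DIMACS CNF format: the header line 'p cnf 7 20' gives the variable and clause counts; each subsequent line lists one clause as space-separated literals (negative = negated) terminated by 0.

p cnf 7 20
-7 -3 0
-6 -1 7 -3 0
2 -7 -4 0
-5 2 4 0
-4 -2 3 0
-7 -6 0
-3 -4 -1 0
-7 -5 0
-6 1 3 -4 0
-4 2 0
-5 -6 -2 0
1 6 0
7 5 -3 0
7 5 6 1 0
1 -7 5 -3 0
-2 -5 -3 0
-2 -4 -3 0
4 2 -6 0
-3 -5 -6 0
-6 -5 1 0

Branch on x7: set x7 = True.
From the singleton clause (¬x3), x3 = False.
From the singleton clause (¬x6), x6 = False.
From the singleton clause (¬x5), x5 = False.
From the singleton clause (x1), x1 = True.
Branch on x2: set x2 = True.
From the singleton clause (¬x4), x4 = False.
All clauses are satisfied.

x1 ↦ True, x2 ↦ True, x3 ↦ False, x4 ↦ False, x5 ↦ False, x6 ↦ False, x7 ↦ True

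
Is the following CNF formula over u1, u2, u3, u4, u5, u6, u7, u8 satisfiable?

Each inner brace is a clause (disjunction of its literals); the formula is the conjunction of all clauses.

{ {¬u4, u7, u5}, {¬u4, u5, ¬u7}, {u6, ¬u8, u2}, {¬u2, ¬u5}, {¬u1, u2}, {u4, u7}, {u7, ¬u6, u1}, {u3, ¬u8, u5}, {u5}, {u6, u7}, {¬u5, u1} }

Unsatisfiable

(u5) alone gives u5 = True.
(¬u2) alone gives u2 = False.
(¬u1) alone gives u1 = False.
Now (u1) is unsatisfied and unit — conflict.
No assignment satisfies every clause.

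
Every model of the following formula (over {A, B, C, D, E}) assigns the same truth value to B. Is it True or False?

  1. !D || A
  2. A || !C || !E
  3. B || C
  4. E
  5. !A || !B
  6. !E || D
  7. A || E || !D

False

Suppose B = true.
From the singleton clause (E), E = true.
From the singleton clause (!A), A = false.
From the singleton clause (!D), D = false.
Now (D) is unsatisfied and unit — conflict.
So every satisfying assignment has B = False.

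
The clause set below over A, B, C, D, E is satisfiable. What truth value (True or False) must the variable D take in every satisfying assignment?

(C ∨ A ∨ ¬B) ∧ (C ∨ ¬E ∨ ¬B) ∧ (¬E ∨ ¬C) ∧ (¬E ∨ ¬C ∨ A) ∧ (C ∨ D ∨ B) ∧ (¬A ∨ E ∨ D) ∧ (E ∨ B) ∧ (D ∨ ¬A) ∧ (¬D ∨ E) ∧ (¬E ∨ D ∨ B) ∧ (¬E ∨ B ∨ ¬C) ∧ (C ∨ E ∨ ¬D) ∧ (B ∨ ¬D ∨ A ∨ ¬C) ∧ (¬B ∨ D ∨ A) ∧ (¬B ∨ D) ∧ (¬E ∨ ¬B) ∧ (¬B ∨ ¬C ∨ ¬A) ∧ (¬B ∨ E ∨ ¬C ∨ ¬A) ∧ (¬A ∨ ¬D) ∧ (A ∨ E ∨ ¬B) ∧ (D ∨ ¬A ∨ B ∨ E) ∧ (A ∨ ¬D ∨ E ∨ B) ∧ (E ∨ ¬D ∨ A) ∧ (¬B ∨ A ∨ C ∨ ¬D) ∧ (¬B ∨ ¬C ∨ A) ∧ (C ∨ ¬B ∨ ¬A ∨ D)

True

Suppose D = False.
From the singleton clause (¬A), A = False.
From the singleton clause (¬B), B = False.
From the singleton clause (C), C = True.
From the singleton clause (¬E), E = False.
That conflicts with the unit clause (E).
So every satisfying assignment has D = True.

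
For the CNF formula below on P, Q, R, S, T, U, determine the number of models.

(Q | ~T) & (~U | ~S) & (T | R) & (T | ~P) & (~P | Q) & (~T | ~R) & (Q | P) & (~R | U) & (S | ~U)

There are 2^6 = 64 truth assignments over (P, Q, R, S, T, U).
Split on P. With P = 1, the clauses containing P are satisfied and ~P drops from the rest; 2 of the 2^5 = 32 assignments to the other variables satisfy what remains.
With P = 0, by the same count on the reduced clause set, 2 assignments work.
Total: 2 + 2 = 4.

4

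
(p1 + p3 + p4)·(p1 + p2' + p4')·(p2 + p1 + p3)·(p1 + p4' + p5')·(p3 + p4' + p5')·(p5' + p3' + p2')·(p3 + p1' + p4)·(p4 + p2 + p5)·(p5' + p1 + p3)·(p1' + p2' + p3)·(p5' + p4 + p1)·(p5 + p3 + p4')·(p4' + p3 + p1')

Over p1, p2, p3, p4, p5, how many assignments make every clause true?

7

There are 2^5 = 32 truth assignments over (p1, p2, p3, p4, p5).
Split on p3. With p3 = 1, the clauses containing p3 are satisfied and p3' drops from the rest; 7 of the 2^4 = 16 assignments to the other variables satisfy what remains.
With p3 = 0, by the same count on the reduced clause set, 0 assignments work.
(One model: p1=F, p2=F, p3=T, p4=T, p5=F.)
Total: 7 + 0 = 7.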